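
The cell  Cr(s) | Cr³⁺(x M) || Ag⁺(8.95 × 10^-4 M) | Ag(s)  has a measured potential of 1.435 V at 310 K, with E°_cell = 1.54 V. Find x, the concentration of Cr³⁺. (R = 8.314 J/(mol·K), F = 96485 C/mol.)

From the Nernst equation, ln Q = nF(E° − E)/RT = 3×96485×(1.54 − 1.435)/(8.314×310) = 11.792, so Q = 1.32 × 10^5.
With Q = [Cr³⁺]/[Ag⁺]^3 and the known concentrations, [Cr³⁺] in the numerator gives [Cr³⁺] = 9.5 × 10^-5 M.

9.5 × 10^-5 M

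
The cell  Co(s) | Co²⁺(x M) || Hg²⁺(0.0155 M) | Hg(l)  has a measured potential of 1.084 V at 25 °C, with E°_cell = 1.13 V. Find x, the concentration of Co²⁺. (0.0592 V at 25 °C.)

0.56 M

From the Nernst equation, log Q = n(E° − E)/0.0592 = 2(1.13 − 1.084)/0.0592 = 1.554, so Q = 35.8.
With Q = [Co²⁺]/[Hg²⁺] and the known concentrations, [Co²⁺] in the numerator gives [Co²⁺] = 0.56 M.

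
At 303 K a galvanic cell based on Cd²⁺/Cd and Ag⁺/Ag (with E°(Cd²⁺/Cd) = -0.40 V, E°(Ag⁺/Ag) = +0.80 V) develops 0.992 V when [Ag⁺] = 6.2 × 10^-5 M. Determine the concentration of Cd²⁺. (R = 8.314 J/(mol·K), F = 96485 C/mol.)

0.032 M

From the Nernst equation, ln Q = nF(E° − E)/RT = 2×96485×(1.20 − 0.992)/(8.314×303) = 15.933, so Q = 8.31 × 10^6.
With Q = [Cd²⁺]/[Ag⁺]^2 and the known concentrations, [Cd²⁺] in the numerator gives [Cd²⁺] = 0.032 M.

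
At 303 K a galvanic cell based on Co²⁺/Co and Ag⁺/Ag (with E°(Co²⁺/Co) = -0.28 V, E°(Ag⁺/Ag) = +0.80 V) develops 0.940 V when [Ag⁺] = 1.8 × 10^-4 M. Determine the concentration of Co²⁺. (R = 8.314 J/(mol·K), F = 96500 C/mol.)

From the Nernst equation, ln Q = nF(E° − E)/RT = 2×96500×(1.08 − 0.940)/(8.314×303) = 10.726, so Q = 4.55 × 10^4.
With Q = [Co²⁺]/[Ag⁺]^2 and the known concentrations, [Co²⁺] in the numerator gives [Co²⁺] = 0.0015 M.

0.0015 M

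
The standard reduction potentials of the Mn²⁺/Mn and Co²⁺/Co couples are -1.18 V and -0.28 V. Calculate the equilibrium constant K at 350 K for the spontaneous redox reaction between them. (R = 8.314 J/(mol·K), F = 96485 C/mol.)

8.3 × 10^25

E°_cell = -0.28 − (-1.18) = 0.90 V, with n = 2 electrons transferred.
At equilibrium E = 0, so the Nernst equation gives ln K = nFE°/RT = (2)(96485)(0.90)/((8.314)(350)) = 59.68.
K = e^59.68 = 8.3 × 10^25.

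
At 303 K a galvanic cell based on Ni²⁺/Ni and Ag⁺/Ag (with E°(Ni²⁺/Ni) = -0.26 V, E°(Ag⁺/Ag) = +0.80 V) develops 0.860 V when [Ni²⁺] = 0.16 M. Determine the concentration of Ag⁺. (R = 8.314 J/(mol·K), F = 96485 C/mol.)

1.9 × 10^-4 M

From the Nernst equation, ln Q = nF(E° − E)/RT = 2×96485×(1.06 − 0.860)/(8.314×303) = 15.320, so Q = 4.5 × 10^6.
With Q = [Ni²⁺]/[Ag⁺]^2 and the known concentrations, [Ag⁺]^2 in the denominator gives [Ag⁺] = 1.9 × 10^-4 M.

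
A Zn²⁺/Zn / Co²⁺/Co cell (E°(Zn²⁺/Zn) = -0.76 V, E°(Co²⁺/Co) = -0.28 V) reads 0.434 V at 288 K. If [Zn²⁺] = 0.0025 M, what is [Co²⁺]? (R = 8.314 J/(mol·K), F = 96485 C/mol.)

6.1 × 10^-5 M

From the Nernst equation, ln Q = nF(E° − E)/RT = 2×96485×(0.48 − 0.434)/(8.314×288) = 3.707, so Q = 40.7.
With Q = [Zn²⁺]/[Co²⁺] and the known concentrations, [Co²⁺] in the denominator gives [Co²⁺] = 6.1 × 10^-5 M.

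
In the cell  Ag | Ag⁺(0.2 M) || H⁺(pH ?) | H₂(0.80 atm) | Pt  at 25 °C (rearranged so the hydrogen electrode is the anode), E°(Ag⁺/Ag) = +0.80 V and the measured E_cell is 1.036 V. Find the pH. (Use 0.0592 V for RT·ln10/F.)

E°_cell = 0.80 V and n = 2.
log Q = n(E° − E)/0.0592 = 2×(0.80 − 1.036)/0.0592 = -7.973.
With Q = [H⁺]^2 / ([Ag⁺]^2·P(H₂)), solving for [H⁺] gives log[H⁺] = -4.734, so pH = 4.73.

pH = 4.73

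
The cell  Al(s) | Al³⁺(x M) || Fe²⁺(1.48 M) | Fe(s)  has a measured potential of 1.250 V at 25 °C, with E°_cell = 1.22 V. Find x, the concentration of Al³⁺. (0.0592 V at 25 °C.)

From the Nernst equation, log Q = n(E° − E)/0.0592 = 6(1.22 − 1.250)/0.0592 = -3.041, so Q = 9.11 × 10^-4.
With Q = [Al³⁺]^2/[Fe²⁺]^3 and the known concentrations, [Al³⁺]^2 in the numerator gives [Al³⁺] = 0.054 M.

0.054 M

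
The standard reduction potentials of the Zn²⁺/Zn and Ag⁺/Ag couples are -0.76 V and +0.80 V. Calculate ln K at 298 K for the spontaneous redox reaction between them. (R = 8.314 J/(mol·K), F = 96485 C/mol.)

ln K = 121.5

E°_cell = +0.80 − (-0.76) = 1.56 V, with n = 2 electrons transferred.
At equilibrium E = 0, so the Nernst equation gives ln K = nFE°/RT = (2)(96485)(1.56)/((8.314)(298)) = 121.50.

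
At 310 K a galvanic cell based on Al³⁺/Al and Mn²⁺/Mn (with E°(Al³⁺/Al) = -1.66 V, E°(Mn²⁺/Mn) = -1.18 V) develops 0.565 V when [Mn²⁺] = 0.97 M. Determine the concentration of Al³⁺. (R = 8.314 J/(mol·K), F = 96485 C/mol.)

6.8 × 10^-5 M

From the Nernst equation, ln Q = nF(E° − E)/RT = 6×96485×(0.48 − 0.565)/(8.314×310) = -19.092, so Q = 5.11 × 10^-9.
With Q = [Al³⁺]^2/[Mn²⁺]^3 and the known concentrations, [Al³⁺]^2 in the numerator gives [Al³⁺] = 6.8 × 10^-5 M.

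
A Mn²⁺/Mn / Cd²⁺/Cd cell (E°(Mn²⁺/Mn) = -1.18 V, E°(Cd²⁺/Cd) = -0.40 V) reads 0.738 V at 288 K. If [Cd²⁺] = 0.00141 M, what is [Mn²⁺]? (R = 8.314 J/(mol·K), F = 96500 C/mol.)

0.042 M

From the Nernst equation, ln Q = nF(E° − E)/RT = 2×96500×(0.78 − 0.738)/(8.314×288) = 3.385, so Q = 29.5.
With Q = [Mn²⁺]/[Cd²⁺] and the known concentrations, [Mn²⁺] in the numerator gives [Mn²⁺] = 0.042 M.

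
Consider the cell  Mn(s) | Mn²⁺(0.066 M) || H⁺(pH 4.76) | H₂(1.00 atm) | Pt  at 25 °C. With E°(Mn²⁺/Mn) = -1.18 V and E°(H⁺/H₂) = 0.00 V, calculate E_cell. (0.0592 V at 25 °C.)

0.93 V

The hydrogen couple is the cathode, so E°_cell = 1.18 V; n = 2.
[H⁺] = 10^(−4.76) = 1.7 × 10^-5 M, and Q = [Mn²⁺]·P(H₂) / [H⁺]^2 = 2.19 × 10^8.
E = E° − (0.0592/2) log Q = 1.18 − (0.0592/2)(8.340) = 0.933 V.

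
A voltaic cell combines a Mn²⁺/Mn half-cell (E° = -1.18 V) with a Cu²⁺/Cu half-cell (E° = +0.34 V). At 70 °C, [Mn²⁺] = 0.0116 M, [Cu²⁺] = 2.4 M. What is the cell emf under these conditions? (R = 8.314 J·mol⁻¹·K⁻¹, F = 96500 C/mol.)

The Cu²⁺/Cu couple has the higher reduction potential and acts as the cathode, so E°_cell = +0.34 − (-1.18) = 1.52 V.
Balancing electrons gives n = 2; the reaction quotient is Q = [Mn²⁺]/[Cu²⁺] = 0.00483.
E = E° − (RT/nF) ln Q = 1.52 − (8.314×343)/(2×96500) × (-5.332) = 1.520 + 0.079 = 1.599 V.

1.60 V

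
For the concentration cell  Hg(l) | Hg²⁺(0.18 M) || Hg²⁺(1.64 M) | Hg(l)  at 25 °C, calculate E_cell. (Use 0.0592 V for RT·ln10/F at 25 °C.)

0.028 V

Both half-cells are Hg²⁺/Hg, so E°_cell = 0. The concentrated side is the cathode; the cell reaction moves Hg²⁺ from high to low concentration with n = 2.
Q = [Hg²⁺]_dilute/[Hg²⁺]_conc = 0.18/1.64 = 0.110.
E = 0 − (0.0592/2) log Q = −(0.0592/2)(-0.960) = 0.0284 V.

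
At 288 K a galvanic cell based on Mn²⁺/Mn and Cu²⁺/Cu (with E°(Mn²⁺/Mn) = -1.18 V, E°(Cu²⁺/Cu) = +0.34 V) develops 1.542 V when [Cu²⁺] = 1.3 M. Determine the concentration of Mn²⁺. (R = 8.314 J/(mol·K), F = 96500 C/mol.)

0.22 M

From the Nernst equation, ln Q = nF(E° − E)/RT = 2×96500×(1.52 − 1.542)/(8.314×288) = -1.773, so Q = 0.170.
With Q = [Mn²⁺]/[Cu²⁺] and the known concentrations, [Mn²⁺] in the numerator gives [Mn²⁺] = 0.22 M.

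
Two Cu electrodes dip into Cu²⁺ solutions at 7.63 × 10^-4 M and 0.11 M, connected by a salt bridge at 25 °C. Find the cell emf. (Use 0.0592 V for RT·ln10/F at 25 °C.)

0.064 V

Both half-cells are Cu²⁺/Cu, so E°_cell = 0. The concentrated side is the cathode; the cell reaction moves Cu²⁺ from high to low concentration with n = 2.
Q = [Cu²⁺]_dilute/[Cu²⁺]_conc = 7.63 × 10^-4/0.11 = 0.00694.
E = 0 − (0.0592/2) log Q = −(0.0592/2)(-2.159) = 0.0639 V.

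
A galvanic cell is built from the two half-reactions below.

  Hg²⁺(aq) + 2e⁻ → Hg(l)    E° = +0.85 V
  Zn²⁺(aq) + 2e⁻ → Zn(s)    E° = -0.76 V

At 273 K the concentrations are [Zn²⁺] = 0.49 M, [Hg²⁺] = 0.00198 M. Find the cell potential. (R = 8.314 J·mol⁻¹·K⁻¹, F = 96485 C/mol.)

1.55 V

The Hg²⁺/Hg couple has the higher reduction potential and acts as the cathode, so E°_cell = +0.85 − (-0.76) = 1.61 V.
Balancing electrons gives n = 2; the reaction quotient is Q = [Zn²⁺]/[Hg²⁺] = 247.
E = E° − (RT/nF) ln Q = 1.61 − (8.314×273)/(2×96485) × (5.511) = 1.610 − 0.065 = 1.545 V.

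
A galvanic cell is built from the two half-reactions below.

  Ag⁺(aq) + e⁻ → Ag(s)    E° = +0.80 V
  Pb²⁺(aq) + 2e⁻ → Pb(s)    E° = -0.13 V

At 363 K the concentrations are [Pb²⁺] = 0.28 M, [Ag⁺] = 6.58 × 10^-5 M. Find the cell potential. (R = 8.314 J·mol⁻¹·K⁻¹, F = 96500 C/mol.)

0.649 V

The Ag⁺/Ag couple has the higher reduction potential and acts as the cathode, so E°_cell = +0.80 − (-0.13) = 0.93 V.
Balancing electrons gives n = 2; the reaction quotient is Q = [Pb²⁺]/[Ag⁺]^2 = 6.47 × 10^7.
E = E° − (RT/nF) ln Q = 0.93 − (8.314×363)/(2×96500) × (17.985) = 0.930 − 0.281 = 0.649 V.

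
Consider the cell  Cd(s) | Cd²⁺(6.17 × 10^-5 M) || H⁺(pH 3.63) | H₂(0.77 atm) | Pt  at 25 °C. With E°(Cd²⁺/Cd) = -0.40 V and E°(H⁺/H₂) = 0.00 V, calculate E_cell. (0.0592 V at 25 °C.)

0.31 V

The hydrogen couple is the cathode, so E°_cell = 0.40 V; n = 2.
[H⁺] = 10^(−3.63) = 2.3 × 10^-4 M, and Q = [Cd²⁺]·P(H₂) / [H⁺]^2 = 865.
E = E° − (0.0592/2) log Q = 0.40 − (0.0592/2)(2.937) = 0.313 V.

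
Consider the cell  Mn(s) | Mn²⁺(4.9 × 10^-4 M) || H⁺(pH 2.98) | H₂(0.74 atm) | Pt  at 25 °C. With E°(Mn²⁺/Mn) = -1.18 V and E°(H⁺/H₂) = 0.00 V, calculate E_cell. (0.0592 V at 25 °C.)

The hydrogen couple is the cathode, so E°_cell = 1.18 V; n = 2.
[H⁺] = 10^(−2.98) = 0.0010 M, and Q = [Mn²⁺]·P(H₂) / [H⁺]^2 = 331.
E = E° − (0.0592/2) log Q = 1.18 − (0.0592/2)(2.519) = 1.105 V.

1.11 V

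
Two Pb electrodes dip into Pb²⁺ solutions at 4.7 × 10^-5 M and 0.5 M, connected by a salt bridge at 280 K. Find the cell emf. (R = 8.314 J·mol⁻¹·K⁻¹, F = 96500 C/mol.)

Both half-cells are Pb²⁺/Pb, so E°_cell = 0. The concentrated side is the cathode; the cell reaction moves Pb²⁺ from high to low concentration with n = 2.
Q = [Pb²⁺]_dilute/[Pb²⁺]_conc = 4.7 × 10^-5/0.5 = 9.4 × 10^-5.
E = 0 − (RT/nF) ln Q = −((8.314×280)/(2×96500))(-9.272) = 0.1118 V.

0.11 V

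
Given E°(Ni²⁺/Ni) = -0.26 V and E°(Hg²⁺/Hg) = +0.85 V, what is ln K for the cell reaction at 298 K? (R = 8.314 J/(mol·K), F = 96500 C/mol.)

E°_cell = +0.85 − (-0.26) = 1.11 V, with n = 2 electrons transferred.
At equilibrium E = 0, so the Nernst equation gives ln K = nFE°/RT = (2)(96500)(1.11)/((8.314)(298)) = 86.47.

ln K = 86.5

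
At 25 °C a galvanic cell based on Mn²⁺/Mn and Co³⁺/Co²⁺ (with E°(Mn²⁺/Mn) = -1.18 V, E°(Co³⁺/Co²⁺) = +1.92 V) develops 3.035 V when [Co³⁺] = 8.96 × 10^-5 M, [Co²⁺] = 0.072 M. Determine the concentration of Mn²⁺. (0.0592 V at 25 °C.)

From the Nernst equation, log Q = n(E° − E)/0.0592 = 2(3.10 − 3.035)/0.0592 = 2.196, so Q = 157.
With Q = [Mn²⁺]·[Co²⁺]^2/[Co³⁺]^2 and the known concentrations, [Mn²⁺] in the numerator gives [Mn²⁺] = 2.4 × 10^-4 M.

2.4 × 10^-4 M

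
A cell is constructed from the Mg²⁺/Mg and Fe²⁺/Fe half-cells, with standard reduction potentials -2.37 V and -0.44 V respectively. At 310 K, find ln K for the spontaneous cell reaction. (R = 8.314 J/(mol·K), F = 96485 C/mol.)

ln K = 144.5

E°_cell = -0.44 − (-2.37) = 1.93 V, with n = 2 electrons transferred.
At equilibrium E = 0, so the Nernst equation gives ln K = nFE°/RT = (2)(96485)(1.93)/((8.314)(310)) = 144.50.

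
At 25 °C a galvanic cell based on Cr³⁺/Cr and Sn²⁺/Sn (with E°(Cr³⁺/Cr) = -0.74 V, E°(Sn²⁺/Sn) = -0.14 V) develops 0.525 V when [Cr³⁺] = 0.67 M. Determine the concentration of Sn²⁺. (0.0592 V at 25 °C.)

0.0022 M

From the Nernst equation, log Q = n(E° − E)/0.0592 = 6(0.60 − 0.525)/0.0592 = 7.601, so Q = 3.99 × 10^7.
With Q = [Cr³⁺]^2/[Sn²⁺]^3 and the known concentrations, [Sn²⁺]^3 in the denominator gives [Sn²⁺] = 0.0022 M.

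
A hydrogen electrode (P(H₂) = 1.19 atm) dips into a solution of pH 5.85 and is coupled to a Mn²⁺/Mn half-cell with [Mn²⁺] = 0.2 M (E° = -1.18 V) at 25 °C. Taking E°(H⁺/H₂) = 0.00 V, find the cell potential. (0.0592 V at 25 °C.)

0.85 V

The hydrogen couple is the cathode, so E°_cell = 1.18 V; n = 2.
[H⁺] = 10^(−5.85) = 1.4 × 10^-6 M, and Q = [Mn²⁺]·P(H₂) / [H⁺]^2 = 1.19 × 10^11.
E = E° − (0.0592/2) log Q = 1.18 − (0.0592/2)(11.077) = 0.852 V.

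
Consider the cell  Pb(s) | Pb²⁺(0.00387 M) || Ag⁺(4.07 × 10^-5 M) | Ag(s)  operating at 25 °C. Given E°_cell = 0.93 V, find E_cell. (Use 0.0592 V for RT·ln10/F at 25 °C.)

Balancing electrons gives n = 2; the reaction quotient is Q = [Pb²⁺]/[Ag⁺]^2 = 2.34 × 10^6.
At 25 °C, E = E° − (0.0592/n) log Q = 0.93 − (0.0592/2)(6.369) = 0.930 − 0.189 = 0.741 V.

0.741 V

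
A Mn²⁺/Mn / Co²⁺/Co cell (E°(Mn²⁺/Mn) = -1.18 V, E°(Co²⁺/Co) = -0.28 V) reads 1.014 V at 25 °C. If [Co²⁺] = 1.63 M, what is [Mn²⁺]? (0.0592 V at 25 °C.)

2.3 × 10^-4 M

From the Nernst equation, log Q = n(E° − E)/0.0592 = 2(0.90 − 1.014)/0.0592 = -3.851, so Q = 1.41 × 10^-4.
With Q = [Mn²⁺]/[Co²⁺] and the known concentrations, [Mn²⁺] in the numerator gives [Mn²⁺] = 2.3 × 10^-4 M.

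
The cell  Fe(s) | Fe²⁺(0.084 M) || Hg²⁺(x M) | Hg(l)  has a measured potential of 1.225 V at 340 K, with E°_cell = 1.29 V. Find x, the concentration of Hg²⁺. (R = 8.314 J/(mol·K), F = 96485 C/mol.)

9.9 × 10^-4 M

From the Nernst equation, ln Q = nF(E° − E)/RT = 2×96485×(1.29 − 1.225)/(8.314×340) = 4.437, so Q = 84.5.
With Q = [Fe²⁺]/[Hg²⁺] and the known concentrations, [Hg²⁺] in the denominator gives [Hg²⁺] = 9.9 × 10^-4 M.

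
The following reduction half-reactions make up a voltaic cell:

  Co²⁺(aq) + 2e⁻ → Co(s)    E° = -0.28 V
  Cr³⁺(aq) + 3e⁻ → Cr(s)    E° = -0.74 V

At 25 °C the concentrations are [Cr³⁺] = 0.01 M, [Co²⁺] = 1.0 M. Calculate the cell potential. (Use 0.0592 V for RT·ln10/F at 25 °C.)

0.499 V

The Co²⁺/Co couple has the higher reduction potential and acts as the cathode, so E°_cell = -0.28 − (-0.74) = 0.46 V.
Balancing electrons gives n = 6; the reaction quotient is Q = [Cr³⁺]^2/[Co²⁺]^3 = 1 × 10^-4.
At 25 °C, E = E° − (0.0592/n) log Q = 0.46 − (0.0592/6)(-4.000) = 0.460 + 0.039 = 0.499 V.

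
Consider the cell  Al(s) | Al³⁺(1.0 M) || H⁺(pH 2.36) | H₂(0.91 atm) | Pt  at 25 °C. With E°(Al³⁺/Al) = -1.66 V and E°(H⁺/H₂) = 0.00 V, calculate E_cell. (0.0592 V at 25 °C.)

The hydrogen couple is the cathode, so E°_cell = 1.66 V; n = 6.
[H⁺] = 10^(−2.36) = 0.0044 M, and Q = [Al³⁺]^2·P(H₂)^3 / [H⁺]^6 = 1.09 × 10^14.
E = E° − (0.0592/6) log Q = 1.66 − (0.0592/6)(14.037) = 1.522 V.

1.52 V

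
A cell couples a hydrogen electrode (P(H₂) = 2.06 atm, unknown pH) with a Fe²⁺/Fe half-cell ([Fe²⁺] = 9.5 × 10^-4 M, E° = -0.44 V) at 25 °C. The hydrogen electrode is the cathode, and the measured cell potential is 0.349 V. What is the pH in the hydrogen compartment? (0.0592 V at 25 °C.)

E°_cell = 0.44 V and n = 2.
log Q = n(E° − E)/0.0592 = 2×(0.44 − 0.349)/0.0592 = 3.074.
With Q = [Fe²⁺]·P(H₂) / [H⁺]^2, solving for [H⁺] gives log[H⁺] = -2.891, so pH = 2.89.

pH = 2.89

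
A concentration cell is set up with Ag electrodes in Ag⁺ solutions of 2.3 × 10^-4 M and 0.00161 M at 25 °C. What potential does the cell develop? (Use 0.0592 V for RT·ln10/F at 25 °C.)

Both half-cells are Ag⁺/Ag, so E°_cell = 0. The concentrated side is the cathode; the cell reaction moves Ag⁺ from high to low concentration with n = 1.
Q = [Ag⁺]_dilute/[Ag⁺]_conc = 2.3 × 10^-4/0.00161 = 0.143.
E = 0 − (0.0592/1) log Q = −(0.0592/1)(-0.845) = 0.0500 V.

0.050 V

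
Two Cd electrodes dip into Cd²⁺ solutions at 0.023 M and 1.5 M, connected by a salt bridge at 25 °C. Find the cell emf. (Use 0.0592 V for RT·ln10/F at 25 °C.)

0.054 V

Both half-cells are Cd²⁺/Cd, so E°_cell = 0. The concentrated side is the cathode; the cell reaction moves Cd²⁺ from high to low concentration with n = 2.
Q = [Cd²⁺]_dilute/[Cd²⁺]_conc = 0.023/1.5 = 0.0153.
E = 0 − (0.0592/2) log Q = −(0.0592/2)(-1.814) = 0.0537 V.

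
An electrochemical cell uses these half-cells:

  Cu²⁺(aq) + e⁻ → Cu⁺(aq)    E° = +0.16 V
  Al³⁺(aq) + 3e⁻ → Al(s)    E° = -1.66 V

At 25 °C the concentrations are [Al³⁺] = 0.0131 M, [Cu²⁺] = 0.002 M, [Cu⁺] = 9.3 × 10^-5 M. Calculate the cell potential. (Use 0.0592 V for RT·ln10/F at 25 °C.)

1.94 V

The Cu²⁺/Cu⁺ couple has the higher reduction potential and acts as the cathode, so E°_cell = +0.16 − (-1.66) = 1.82 V.
Balancing electrons gives n = 3; the reaction quotient is Q = [Al³⁺]·[Cu⁺]^3/[Cu²⁺]^3 = 1.32 × 10^-6.
At 25 °C, E = E° − (0.0592/n) log Q = 1.82 − (0.0592/3)(-5.880) = 1.820 + 0.116 = 1.936 V.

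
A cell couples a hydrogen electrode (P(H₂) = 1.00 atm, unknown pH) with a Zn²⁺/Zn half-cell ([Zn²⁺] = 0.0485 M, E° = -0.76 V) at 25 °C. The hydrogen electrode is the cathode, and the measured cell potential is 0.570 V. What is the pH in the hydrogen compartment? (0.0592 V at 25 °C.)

E°_cell = 0.76 V and n = 2.
log Q = n(E° − E)/0.0592 = 2×(0.76 − 0.570)/0.0592 = 6.419.
With Q = [Zn²⁺]·P(H₂) / [H⁺]^2, solving for [H⁺] gives log[H⁺] = -3.867, so pH = 3.87.

pH = 3.87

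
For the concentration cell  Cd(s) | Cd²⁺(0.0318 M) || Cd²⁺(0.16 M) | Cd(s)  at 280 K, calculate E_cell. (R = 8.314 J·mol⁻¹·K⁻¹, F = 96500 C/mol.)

Both half-cells are Cd²⁺/Cd, so E°_cell = 0. The concentrated side is the cathode; the cell reaction moves Cd²⁺ from high to low concentration with n = 2.
Q = [Cd²⁺]_dilute/[Cd²⁺]_conc = 0.0318/0.16 = 0.199.
E = 0 − (RT/nF) ln Q = −((8.314×280)/(2×96500))(-1.616) = 0.0195 V.

0.019 V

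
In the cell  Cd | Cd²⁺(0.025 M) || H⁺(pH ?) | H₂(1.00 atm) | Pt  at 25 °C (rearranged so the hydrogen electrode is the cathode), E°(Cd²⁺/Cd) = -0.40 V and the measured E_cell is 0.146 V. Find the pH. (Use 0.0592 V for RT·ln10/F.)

E°_cell = 0.40 V and n = 2.
log Q = n(E° − E)/0.0592 = 2×(0.40 − 0.146)/0.0592 = 8.581.
With Q = [Cd²⁺]·P(H₂) / [H⁺]^2, solving for [H⁺] gives log[H⁺] = -5.092, so pH = 5.09.

pH = 5.09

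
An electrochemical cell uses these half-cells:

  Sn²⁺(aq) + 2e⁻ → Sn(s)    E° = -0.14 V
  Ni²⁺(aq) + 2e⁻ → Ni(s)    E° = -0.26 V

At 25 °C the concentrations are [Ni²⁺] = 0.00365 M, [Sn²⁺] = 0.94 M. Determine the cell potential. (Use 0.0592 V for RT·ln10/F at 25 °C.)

0.191 V

The Sn²⁺/Sn couple has the higher reduction potential and acts as the cathode, so E°_cell = -0.14 − (-0.26) = 0.12 V.
Balancing electrons gives n = 2; the reaction quotient is Q = [Ni²⁺]/[Sn²⁺] = 0.00388.
At 25 °C, E = E° − (0.0592/n) log Q = 0.12 − (0.0592/2)(-2.411) = 0.120 + 0.071 = 0.191 V.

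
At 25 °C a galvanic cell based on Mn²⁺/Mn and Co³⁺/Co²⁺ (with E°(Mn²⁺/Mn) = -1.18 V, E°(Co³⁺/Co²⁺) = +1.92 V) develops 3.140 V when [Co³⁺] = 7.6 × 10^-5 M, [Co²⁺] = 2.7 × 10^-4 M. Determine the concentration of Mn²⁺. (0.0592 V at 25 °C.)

From the Nernst equation, log Q = n(E° − E)/0.0592 = 2(3.10 − 3.140)/0.0592 = -1.351, so Q = 0.0445.
With Q = [Mn²⁺]·[Co²⁺]^2/[Co³⁺]^2 and the known concentrations, [Mn²⁺] in the numerator gives [Mn²⁺] = 0.0035 M.

0.0035 M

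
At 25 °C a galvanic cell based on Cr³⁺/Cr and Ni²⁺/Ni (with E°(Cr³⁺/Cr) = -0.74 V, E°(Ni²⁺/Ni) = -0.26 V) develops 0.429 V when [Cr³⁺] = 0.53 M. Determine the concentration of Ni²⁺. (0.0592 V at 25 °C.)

From the Nernst equation, log Q = n(E° − E)/0.0592 = 6(0.48 − 0.429)/0.0592 = 5.169, so Q = 1.48 × 10^5.
With Q = [Cr³⁺]^2/[Ni²⁺]^3 and the known concentrations, [Ni²⁺]^3 in the denominator gives [Ni²⁺] = 0.012 M.

0.012 M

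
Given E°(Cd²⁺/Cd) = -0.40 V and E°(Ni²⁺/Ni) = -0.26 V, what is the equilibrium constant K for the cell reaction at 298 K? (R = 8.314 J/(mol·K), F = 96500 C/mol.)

5.4 × 10^4

E°_cell = -0.26 − (-0.40) = 0.14 V, with n = 2 electrons transferred.
At equilibrium E = 0, so the Nernst equation gives ln K = nFE°/RT = (2)(96500)(0.14)/((8.314)(298)) = 10.91.
K = e^10.91 = 5.4 × 10^4.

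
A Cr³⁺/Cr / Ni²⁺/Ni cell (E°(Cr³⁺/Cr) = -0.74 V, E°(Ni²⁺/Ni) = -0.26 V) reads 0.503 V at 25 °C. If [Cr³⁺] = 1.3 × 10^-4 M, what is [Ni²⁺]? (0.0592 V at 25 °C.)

From the Nernst equation, log Q = n(E° − E)/0.0592 = 6(0.48 − 0.503)/0.0592 = -2.331, so Q = 0.00467.
With Q = [Cr³⁺]^2/[Ni²⁺]^3 and the known concentrations, [Ni²⁺]^3 in the denominator gives [Ni²⁺] = 0.015 M.

0.015 M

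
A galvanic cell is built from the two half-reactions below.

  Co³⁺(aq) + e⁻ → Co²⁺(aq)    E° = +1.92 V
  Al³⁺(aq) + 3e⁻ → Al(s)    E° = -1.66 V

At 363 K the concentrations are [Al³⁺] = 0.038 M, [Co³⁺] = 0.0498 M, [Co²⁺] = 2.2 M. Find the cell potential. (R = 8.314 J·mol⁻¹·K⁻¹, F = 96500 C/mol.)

The Co³⁺/Co²⁺ couple has the higher reduction potential and acts as the cathode, so E°_cell = +1.92 − (-1.66) = 3.58 V.
Balancing electrons gives n = 3; the reaction quotient is Q = [Al³⁺]·[Co²⁺]^3/[Co³⁺]^3 = 3280.
E = E° − (RT/nF) ln Q = 3.58 − (8.314×363)/(3×96500) × (8.094) = 3.580 − 0.084 = 3.496 V.

3.50 V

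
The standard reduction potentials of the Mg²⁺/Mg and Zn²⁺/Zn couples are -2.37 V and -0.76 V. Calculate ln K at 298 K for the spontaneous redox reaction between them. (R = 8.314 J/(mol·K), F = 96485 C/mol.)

E°_cell = -0.76 − (-2.37) = 1.61 V, with n = 2 electrons transferred.
At equilibrium E = 0, so the Nernst equation gives ln K = nFE°/RT = (2)(96485)(1.61)/((8.314)(298)) = 125.40.

ln K = 125.4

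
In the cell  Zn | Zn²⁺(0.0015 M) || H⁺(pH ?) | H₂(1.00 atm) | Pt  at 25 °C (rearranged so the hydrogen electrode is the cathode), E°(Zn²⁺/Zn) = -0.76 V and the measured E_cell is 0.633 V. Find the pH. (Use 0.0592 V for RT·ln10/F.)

pH = 3.56

E°_cell = 0.76 V and n = 2.
log Q = n(E° − E)/0.0592 = 2×(0.76 − 0.633)/0.0592 = 4.291.
With Q = [Zn²⁺]·P(H₂) / [H⁺]^2, solving for [H⁺] gives log[H⁺] = -3.557, so pH = 3.56.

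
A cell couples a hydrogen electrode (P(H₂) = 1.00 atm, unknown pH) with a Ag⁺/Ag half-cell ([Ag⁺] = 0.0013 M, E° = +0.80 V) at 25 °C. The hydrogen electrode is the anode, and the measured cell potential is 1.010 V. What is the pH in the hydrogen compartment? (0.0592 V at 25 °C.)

E°_cell = 0.80 V and n = 2.
log Q = n(E° − E)/0.0592 = 2×(0.80 − 1.010)/0.0592 = -7.095.
With Q = [H⁺]^2 / ([Ag⁺]^2·P(H₂)), solving for [H⁺] gives log[H⁺] = -6.433, so pH = 6.43.

pH = 6.43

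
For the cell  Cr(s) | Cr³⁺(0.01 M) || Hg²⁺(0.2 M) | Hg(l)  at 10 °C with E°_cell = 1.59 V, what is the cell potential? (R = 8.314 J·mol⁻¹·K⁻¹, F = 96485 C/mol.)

1.61 V

Balancing electrons gives n = 6; the reaction quotient is Q = [Cr³⁺]^2/[Hg²⁺]^3 = 0.0125.
E = E° − (RT/nF) ln Q = 1.59 − (8.314×283)/(6×96485) × (-4.382) = 1.590 + 0.018 = 1.608 V.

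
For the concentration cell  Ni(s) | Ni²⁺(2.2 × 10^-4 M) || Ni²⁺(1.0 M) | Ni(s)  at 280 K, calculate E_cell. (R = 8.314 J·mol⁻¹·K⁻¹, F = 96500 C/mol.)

0.10 V

Both half-cells are Ni²⁺/Ni, so E°_cell = 0. The concentrated side is the cathode; the cell reaction moves Ni²⁺ from high to low concentration with n = 2.
Q = [Ni²⁺]_dilute/[Ni²⁺]_conc = 2.2 × 10^-4/1.0 = 2.2 × 10^-4.
E = 0 − (RT/nF) ln Q = −((8.314×280)/(2×96500))(-8.422) = 0.1016 V.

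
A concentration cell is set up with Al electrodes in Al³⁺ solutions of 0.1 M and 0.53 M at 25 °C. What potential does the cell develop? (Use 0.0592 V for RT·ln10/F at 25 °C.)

Both half-cells are Al³⁺/Al, so E°_cell = 0. The concentrated side is the cathode; the cell reaction moves Al³⁺ from high to low concentration with n = 3.
Q = [Al³⁺]_dilute/[Al³⁺]_conc = 0.1/0.53 = 0.189.
E = 0 − (0.0592/3) log Q = −(0.0592/3)(-0.724) = 0.0143 V.

0.014 V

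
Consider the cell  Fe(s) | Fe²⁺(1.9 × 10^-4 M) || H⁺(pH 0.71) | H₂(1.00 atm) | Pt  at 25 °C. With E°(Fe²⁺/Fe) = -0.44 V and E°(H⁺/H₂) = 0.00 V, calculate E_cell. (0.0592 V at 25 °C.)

0.51 V

The hydrogen couple is the cathode, so E°_cell = 0.44 V; n = 2.
[H⁺] = 10^(−0.71) = 0.19 M, and Q = [Fe²⁺]·P(H₂) / [H⁺]^2 = 0.00500.
E = E° − (0.0592/2) log Q = 0.44 − (0.0592/2)(-2.301) = 0.508 V.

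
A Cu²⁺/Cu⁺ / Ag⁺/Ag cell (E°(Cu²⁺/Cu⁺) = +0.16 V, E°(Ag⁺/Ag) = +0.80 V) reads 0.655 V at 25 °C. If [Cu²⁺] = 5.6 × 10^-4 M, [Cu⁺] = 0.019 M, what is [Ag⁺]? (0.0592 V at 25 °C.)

From the Nernst equation, log Q = n(E° − E)/0.0592 = 1(0.64 − 0.655)/0.0592 = -0.253, so Q = 0.558.
With Q = [Cu²⁺]/([Cu⁺]·[Ag⁺]) and the known concentrations, [Ag⁺] in the denominator gives [Ag⁺] = 0.053 M.

0.053 M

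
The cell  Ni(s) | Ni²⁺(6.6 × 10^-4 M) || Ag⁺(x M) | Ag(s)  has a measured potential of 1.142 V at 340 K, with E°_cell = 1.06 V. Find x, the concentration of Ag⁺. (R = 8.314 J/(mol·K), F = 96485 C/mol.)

0.42 M

From the Nernst equation, ln Q = nF(E° − E)/RT = 2×96485×(1.06 − 1.142)/(8.314×340) = -5.598, so Q = 0.00371.
With Q = [Ni²⁺]/[Ag⁺]^2 and the known concentrations, [Ag⁺]^2 in the denominator gives [Ag⁺] = 0.42 M.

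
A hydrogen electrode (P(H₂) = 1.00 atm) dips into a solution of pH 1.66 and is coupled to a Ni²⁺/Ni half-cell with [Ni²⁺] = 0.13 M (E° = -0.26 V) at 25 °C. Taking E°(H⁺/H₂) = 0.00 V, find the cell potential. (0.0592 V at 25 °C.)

0.19 V

The hydrogen couple is the cathode, so E°_cell = 0.26 V; n = 2.
[H⁺] = 10^(−1.66) = 0.022 M, and Q = [Ni²⁺]·P(H₂) / [H⁺]^2 = 272.
E = E° − (0.0592/2) log Q = 0.26 − (0.0592/2)(2.434) = 0.188 V.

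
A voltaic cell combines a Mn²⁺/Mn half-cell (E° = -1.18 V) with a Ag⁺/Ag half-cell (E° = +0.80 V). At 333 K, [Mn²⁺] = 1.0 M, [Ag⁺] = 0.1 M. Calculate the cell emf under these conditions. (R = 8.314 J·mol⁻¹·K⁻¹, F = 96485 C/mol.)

1.91 V

The Ag⁺/Ag couple has the higher reduction potential and acts as the cathode, so E°_cell = +0.80 − (-1.18) = 1.98 V.
Balancing electrons gives n = 2; the reaction quotient is Q = [Mn²⁺]/[Ag⁺]^2 = 100.
E = E° − (RT/nF) ln Q = 1.98 − (8.314×333)/(2×96485) × (4.605) = 1.980 − 0.066 = 1.914 V.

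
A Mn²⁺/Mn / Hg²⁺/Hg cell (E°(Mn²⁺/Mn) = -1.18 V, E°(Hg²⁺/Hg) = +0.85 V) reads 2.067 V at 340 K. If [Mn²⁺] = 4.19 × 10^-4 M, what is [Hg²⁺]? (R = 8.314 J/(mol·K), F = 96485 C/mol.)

0.0052 M

From the Nernst equation, ln Q = nF(E° − E)/RT = 2×96485×(2.03 − 2.067)/(8.314×340) = -2.526, so Q = 0.0800.
With Q = [Mn²⁺]/[Hg²⁺] and the known concentrations, [Hg²⁺] in the denominator gives [Hg²⁺] = 0.0052 M.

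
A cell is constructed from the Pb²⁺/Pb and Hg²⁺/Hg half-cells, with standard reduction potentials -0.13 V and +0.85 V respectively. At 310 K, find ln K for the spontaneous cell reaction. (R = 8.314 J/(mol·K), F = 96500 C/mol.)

E°_cell = +0.85 − (-0.13) = 0.98 V, with n = 2 electrons transferred.
At equilibrium E = 0, so the Nernst equation gives ln K = nFE°/RT = (2)(96500)(0.98)/((8.314)(310)) = 73.39.

ln K = 73.4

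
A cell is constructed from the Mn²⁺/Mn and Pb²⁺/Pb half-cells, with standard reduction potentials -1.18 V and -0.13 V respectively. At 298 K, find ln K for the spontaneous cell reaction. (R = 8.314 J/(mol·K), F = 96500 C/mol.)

ln K = 81.8

E°_cell = -0.13 − (-1.18) = 1.05 V, with n = 2 electrons transferred.
At equilibrium E = 0, so the Nernst equation gives ln K = nFE°/RT = (2)(96500)(1.05)/((8.314)(298)) = 81.79.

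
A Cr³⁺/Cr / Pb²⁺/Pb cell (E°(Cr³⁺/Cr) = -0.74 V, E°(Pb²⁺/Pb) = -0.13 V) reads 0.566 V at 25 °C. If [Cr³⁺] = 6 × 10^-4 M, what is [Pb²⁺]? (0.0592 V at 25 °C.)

2.3 × 10^-4 M

From the Nernst equation, log Q = n(E° − E)/0.0592 = 6(0.61 − 0.566)/0.0592 = 4.459, so Q = 2.88 × 10^4.
With Q = [Cr³⁺]^2/[Pb²⁺]^3 and the known concentrations, [Pb²⁺]^3 in the denominator gives [Pb²⁺] = 2.3 × 10^-4 M.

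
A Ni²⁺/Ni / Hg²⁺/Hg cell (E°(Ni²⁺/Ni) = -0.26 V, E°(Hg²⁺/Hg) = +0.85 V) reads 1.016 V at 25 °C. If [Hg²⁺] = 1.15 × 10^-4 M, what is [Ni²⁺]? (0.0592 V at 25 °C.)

From the Nernst equation, log Q = n(E° − E)/0.0592 = 2(1.11 − 1.016)/0.0592 = 3.176, so Q = 1500.
With Q = [Ni²⁺]/[Hg²⁺] and the known concentrations, [Ni²⁺] in the numerator gives [Ni²⁺] = 0.17 M.

0.17 M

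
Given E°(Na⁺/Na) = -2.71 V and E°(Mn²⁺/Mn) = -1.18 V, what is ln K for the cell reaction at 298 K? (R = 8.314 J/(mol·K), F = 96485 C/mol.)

E°_cell = -1.18 − (-2.71) = 1.53 V, with n = 2 electrons transferred.
At equilibrium E = 0, so the Nernst equation gives ln K = nFE°/RT = (2)(96485)(1.53)/((8.314)(298)) = 119.17.

ln K = 119.2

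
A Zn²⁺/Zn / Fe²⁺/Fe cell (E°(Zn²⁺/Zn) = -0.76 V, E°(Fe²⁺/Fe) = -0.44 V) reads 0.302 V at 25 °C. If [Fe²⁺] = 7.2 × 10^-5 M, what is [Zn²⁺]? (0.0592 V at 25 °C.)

2.9 × 10^-4 M

From the Nernst equation, log Q = n(E° − E)/0.0592 = 2(0.32 − 0.302)/0.0592 = 0.608, so Q = 4.06.
With Q = [Zn²⁺]/[Fe²⁺] and the known concentrations, [Zn²⁺] in the numerator gives [Zn²⁺] = 2.9 × 10^-4 M.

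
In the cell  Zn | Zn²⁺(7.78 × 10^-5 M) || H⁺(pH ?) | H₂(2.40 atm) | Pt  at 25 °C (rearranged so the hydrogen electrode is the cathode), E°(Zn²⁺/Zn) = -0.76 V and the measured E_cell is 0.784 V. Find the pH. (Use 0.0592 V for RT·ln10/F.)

pH = 1.46

E°_cell = 0.76 V and n = 2.
log Q = n(E° − E)/0.0592 = 2×(0.76 − 0.784)/0.0592 = -0.811.
With Q = [Zn²⁺]·P(H₂) / [H⁺]^2, solving for [H⁺] gives log[H⁺] = -1.459, so pH = 1.46.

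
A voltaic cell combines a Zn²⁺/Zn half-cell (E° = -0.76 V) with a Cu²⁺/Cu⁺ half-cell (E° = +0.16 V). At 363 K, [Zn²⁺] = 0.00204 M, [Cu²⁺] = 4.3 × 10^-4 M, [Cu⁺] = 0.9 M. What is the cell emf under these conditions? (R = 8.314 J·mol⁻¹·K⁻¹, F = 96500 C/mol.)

The Cu²⁺/Cu⁺ couple has the higher reduction potential and acts as the cathode, so E°_cell = +0.16 − (-0.76) = 0.92 V.
Balancing electrons gives n = 2; the reaction quotient is Q = [Zn²⁺]·[Cu⁺]^2/[Cu²⁺]^2 = 8940.
E = E° − (RT/nF) ln Q = 0.92 − (8.314×363)/(2×96500) × (9.098) = 0.920 − 0.142 = 0.778 V.

0.778 V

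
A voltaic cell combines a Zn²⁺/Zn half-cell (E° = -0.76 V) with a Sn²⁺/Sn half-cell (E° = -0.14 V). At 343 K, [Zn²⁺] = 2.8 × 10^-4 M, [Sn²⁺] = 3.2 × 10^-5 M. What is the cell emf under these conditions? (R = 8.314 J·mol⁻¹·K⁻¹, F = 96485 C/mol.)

The Sn²⁺/Sn couple has the higher reduction potential and acts as the cathode, so E°_cell = -0.14 − (-0.76) = 0.62 V.
Balancing electrons gives n = 2; the reaction quotient is Q = [Zn²⁺]/[Sn²⁺] = 8.75.
E = E° − (RT/nF) ln Q = 0.62 − (8.314×343)/(2×96485) × (2.169) = 0.620 − 0.032 = 0.588 V.

0.588 V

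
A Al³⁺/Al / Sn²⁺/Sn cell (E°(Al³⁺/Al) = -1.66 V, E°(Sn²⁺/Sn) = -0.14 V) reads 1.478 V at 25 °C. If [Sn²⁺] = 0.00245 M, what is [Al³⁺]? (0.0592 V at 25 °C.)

From the Nernst equation, log Q = n(E° − E)/0.0592 = 6(1.52 − 1.478)/0.0592 = 4.257, so Q = 1.81 × 10^4.
With Q = [Al³⁺]^2/[Sn²⁺]^3 and the known concentrations, [Al³⁺]^2 in the numerator gives [Al³⁺] = 0.016 M.

0.016 M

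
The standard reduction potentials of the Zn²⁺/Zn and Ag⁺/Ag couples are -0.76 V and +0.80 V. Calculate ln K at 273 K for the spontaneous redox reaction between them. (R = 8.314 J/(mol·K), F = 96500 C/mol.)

ln K = 132.7

E°_cell = +0.80 − (-0.76) = 1.56 V, with n = 2 electrons transferred.
At equilibrium E = 0, so the Nernst equation gives ln K = nFE°/RT = (2)(96500)(1.56)/((8.314)(273)) = 132.65.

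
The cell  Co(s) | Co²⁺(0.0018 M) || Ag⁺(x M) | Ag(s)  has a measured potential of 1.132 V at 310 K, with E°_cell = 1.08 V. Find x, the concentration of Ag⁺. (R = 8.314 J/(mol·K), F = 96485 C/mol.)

0.3 M

From the Nernst equation, ln Q = nF(E° − E)/RT = 2×96485×(1.08 − 1.132)/(8.314×310) = -3.893, so Q = 0.0204.
With Q = [Co²⁺]/[Ag⁺]^2 and the known concentrations, [Ag⁺]^2 in the denominator gives [Ag⁺] = 0.3 M.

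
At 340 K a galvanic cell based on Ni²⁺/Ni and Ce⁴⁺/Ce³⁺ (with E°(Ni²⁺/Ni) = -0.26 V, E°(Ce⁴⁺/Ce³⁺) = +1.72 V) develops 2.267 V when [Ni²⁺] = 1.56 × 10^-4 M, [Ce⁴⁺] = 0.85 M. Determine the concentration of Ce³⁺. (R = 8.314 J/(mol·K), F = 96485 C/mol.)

From the Nernst equation, ln Q = nF(E° − E)/RT = 2×96485×(1.98 − 2.267)/(8.314×340) = -19.592, so Q = 3.1 × 10^-9.
With Q = [Ni²⁺]·[Ce³⁺]^2/[Ce⁴⁺]^2 and the known concentrations, [Ce³⁺]^2 in the numerator gives [Ce³⁺] = 0.0038 M.

0.0038 M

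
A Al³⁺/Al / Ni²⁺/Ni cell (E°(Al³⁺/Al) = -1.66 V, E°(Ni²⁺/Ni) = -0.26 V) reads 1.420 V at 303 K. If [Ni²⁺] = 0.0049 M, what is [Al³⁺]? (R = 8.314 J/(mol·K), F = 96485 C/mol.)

From the Nernst equation, ln Q = nF(E° − E)/RT = 6×96485×(1.40 − 1.420)/(8.314×303) = -4.596, so Q = 0.0101.
With Q = [Al³⁺]^2/[Ni²⁺]^3 and the known concentrations, [Al³⁺]^2 in the numerator gives [Al³⁺] = 3.4 × 10^-5 M.

3.4 × 10^-5 M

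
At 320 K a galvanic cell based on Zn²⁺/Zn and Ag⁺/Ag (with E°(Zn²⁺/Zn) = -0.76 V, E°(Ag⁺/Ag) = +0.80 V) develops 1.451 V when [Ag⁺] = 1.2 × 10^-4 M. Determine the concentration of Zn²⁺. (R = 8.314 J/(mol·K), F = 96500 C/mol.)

3.9 × 10^-5 M

From the Nernst equation, ln Q = nF(E° − E)/RT = 2×96500×(1.56 − 1.451)/(8.314×320) = 7.907, so Q = 2720.
With Q = [Zn²⁺]/[Ag⁺]^2 and the known concentrations, [Zn²⁺] in the numerator gives [Zn²⁺] = 3.9 × 10^-5 M.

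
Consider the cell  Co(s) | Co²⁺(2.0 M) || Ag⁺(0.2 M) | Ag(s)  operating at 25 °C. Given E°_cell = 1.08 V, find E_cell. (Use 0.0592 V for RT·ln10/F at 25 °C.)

1.03 V

Balancing electrons gives n = 2; the reaction quotient is Q = [Co²⁺]/[Ag⁺]^2 = 50.0.
At 25 °C, E = E° − (0.0592/n) log Q = 1.08 − (0.0592/2)(1.699) = 1.080 − 0.050 = 1.030 V.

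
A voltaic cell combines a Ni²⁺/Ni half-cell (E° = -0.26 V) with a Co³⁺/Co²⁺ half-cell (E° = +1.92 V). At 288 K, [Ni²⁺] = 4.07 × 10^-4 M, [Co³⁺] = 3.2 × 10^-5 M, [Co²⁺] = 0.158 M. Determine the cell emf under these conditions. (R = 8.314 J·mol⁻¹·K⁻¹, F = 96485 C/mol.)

2.07 V

The Co³⁺/Co²⁺ couple has the higher reduction potential and acts as the cathode, so E°_cell = +1.92 − (-0.26) = 2.18 V.
Balancing electrons gives n = 2; the reaction quotient is Q = [Ni²⁺]·[Co²⁺]^2/[Co³⁺]^2 = 9920.
E = E° − (RT/nF) ln Q = 2.18 − (8.314×288)/(2×96485) × (9.203) = 2.180 − 0.114 = 2.066 V.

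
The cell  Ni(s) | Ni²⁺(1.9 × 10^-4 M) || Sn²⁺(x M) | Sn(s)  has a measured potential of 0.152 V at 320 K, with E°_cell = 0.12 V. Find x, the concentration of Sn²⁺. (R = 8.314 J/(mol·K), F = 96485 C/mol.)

0.0019 M

From the Nernst equation, ln Q = nF(E° − E)/RT = 2×96485×(0.12 − 0.152)/(8.314×320) = -2.321, so Q = 0.0982.
With Q = [Ni²⁺]/[Sn²⁺] and the known concentrations, [Sn²⁺] in the denominator gives [Sn²⁺] = 0.0019 M.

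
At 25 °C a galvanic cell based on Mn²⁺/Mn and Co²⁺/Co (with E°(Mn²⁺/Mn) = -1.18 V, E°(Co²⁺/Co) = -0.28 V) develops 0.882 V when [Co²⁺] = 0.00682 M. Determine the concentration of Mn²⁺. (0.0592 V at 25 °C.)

0.028 M

From the Nernst equation, log Q = n(E° − E)/0.0592 = 2(0.90 − 0.882)/0.0592 = 0.608, so Q = 4.06.
With Q = [Mn²⁺]/[Co²⁺] and the known concentrations, [Mn²⁺] in the numerator gives [Mn²⁺] = 0.028 M.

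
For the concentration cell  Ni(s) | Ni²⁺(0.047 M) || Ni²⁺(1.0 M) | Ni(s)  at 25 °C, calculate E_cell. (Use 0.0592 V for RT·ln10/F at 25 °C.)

0.039 V

Both half-cells are Ni²⁺/Ni, so E°_cell = 0. The concentrated side is the cathode; the cell reaction moves Ni²⁺ from high to low concentration with n = 2.
Q = [Ni²⁺]_dilute/[Ni²⁺]_conc = 0.047/1.0 = 0.0470.
E = 0 − (0.0592/2) log Q = −(0.0592/2)(-1.328) = 0.0393 V.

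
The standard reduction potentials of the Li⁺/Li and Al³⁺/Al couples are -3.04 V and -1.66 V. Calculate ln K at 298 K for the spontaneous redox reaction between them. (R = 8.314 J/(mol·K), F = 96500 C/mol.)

ln K = 161.3

E°_cell = -1.66 − (-3.04) = 1.38 V, with n = 3 electrons transferred.
At equilibrium E = 0, so the Nernst equation gives ln K = nFE°/RT = (3)(96500)(1.38)/((8.314)(298)) = 161.25.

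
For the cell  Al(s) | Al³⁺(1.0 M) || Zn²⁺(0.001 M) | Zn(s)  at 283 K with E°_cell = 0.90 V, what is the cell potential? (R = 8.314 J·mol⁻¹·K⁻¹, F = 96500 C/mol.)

0.816 V

Balancing electrons gives n = 6; the reaction quotient is Q = [Al³⁺]^2/[Zn²⁺]^3 = 1 × 10^9.
E = E° − (RT/nF) ln Q = 0.90 − (8.314×283)/(6×96500) × (20.723) = 0.900 − 0.084 = 0.816 V.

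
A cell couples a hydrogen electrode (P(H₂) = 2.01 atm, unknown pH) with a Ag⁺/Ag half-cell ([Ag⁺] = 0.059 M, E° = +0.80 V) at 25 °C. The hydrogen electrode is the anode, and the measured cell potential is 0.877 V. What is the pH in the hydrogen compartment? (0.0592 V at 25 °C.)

pH = 2.38

E°_cell = 0.80 V and n = 2.
log Q = n(E° − E)/0.0592 = 2×(0.80 − 0.877)/0.0592 = -2.601.
With Q = [H⁺]^2 / ([Ag⁺]^2·P(H₂)), solving for [H⁺] gives log[H⁺] = -2.378, so pH = 2.38.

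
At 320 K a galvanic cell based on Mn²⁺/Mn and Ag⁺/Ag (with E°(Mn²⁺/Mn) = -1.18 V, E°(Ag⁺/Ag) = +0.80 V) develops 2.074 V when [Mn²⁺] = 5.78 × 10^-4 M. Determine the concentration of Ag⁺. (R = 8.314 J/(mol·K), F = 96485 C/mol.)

From the Nernst equation, ln Q = nF(E° − E)/RT = 2×96485×(1.98 − 2.074)/(8.314×320) = -6.818, so Q = 0.00109.
With Q = [Mn²⁺]/[Ag⁺]^2 and the known concentrations, [Ag⁺]^2 in the denominator gives [Ag⁺] = 0.73 M.

0.73 M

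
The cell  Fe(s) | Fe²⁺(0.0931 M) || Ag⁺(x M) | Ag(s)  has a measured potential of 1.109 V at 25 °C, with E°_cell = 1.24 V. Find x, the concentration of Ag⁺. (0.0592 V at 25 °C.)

From the Nernst equation, log Q = n(E° − E)/0.0592 = 2(1.24 − 1.109)/0.0592 = 4.426, so Q = 2.66 × 10^4.
With Q = [Fe²⁺]/[Ag⁺]^2 and the known concentrations, [Ag⁺]^2 in the denominator gives [Ag⁺] = 0.0019 M.

0.0019 M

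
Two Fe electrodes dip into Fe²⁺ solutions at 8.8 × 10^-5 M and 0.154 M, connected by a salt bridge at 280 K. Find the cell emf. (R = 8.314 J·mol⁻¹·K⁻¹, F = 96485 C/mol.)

0.090 V

Both half-cells are Fe²⁺/Fe, so E°_cell = 0. The concentrated side is the cathode; the cell reaction moves Fe²⁺ from high to low concentration with n = 2.
Q = [Fe²⁺]_dilute/[Fe²⁺]_conc = 8.8 × 10^-5/0.154 = 5.71 × 10^-4.
E = 0 − (RT/nF) ln Q = −((8.314×280)/(2×96485))(-7.467) = 0.0901 V.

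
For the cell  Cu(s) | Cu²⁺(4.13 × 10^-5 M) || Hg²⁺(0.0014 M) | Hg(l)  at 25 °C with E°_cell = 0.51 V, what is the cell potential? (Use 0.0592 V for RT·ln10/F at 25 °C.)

0.555 V

Balancing electrons gives n = 2; the reaction quotient is Q = [Cu²⁺]/[Hg²⁺] = 0.0295.
At 25 °C, E = E° − (0.0592/n) log Q = 0.51 − (0.0592/2)(-1.530) = 0.510 + 0.045 = 0.555 V.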